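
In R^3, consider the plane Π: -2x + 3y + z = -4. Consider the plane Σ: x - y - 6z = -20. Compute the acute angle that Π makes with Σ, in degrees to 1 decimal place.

cos θ = |n₁·n₂| / (|n₁||n₂|) = |-11| / (√14 · √38).
θ = arccos(0.47691) ≈ 61.5°.

61.5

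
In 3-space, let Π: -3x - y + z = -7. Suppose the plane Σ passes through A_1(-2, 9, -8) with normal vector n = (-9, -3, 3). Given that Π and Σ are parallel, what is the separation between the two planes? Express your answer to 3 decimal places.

Σ: n·r = n·A_1 gives -9x - 3y + 3z = -33.
Rescale Σ by 1/3: -3x - y + z = -11. Then distance = |-7 − (-11)| / √11 ≈ 1.206.

1.206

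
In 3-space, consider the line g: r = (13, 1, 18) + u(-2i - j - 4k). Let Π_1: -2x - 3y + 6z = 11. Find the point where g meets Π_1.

Substitute r = (13, 1, 18) + t(-2, -1, -4) into the plane: 79 + (-17)t = 11, so t = 4.
Intersection: (13, 1, 18) + 4·(-2, -1, -4) = (5, -3, 2).

(5, -3, 2)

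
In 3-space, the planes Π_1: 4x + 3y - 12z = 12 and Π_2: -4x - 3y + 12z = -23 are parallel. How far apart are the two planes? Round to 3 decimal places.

Rescale Π_2 by 1/(-1): 4x + 3y - 12z = 23. Then distance = |12 − 23| / √169 ≈ 0.846.

0.846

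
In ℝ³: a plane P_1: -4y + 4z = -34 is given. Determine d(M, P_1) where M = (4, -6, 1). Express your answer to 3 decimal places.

n·M − d = (0)·(4) + (-4)·(-6) + (4)·(1) − (-34) = 62; |n| = √32.
Distance = |62| / √32 = 62/√32 ≈ 10.960.

10.960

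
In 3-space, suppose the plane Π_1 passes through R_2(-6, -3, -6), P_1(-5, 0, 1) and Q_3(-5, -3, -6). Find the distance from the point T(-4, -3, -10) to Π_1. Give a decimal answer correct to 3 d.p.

R_2P_1 = (1, 3, 7), R_2Q_3 = (1, 0, 0); a normal to Π_1 is R_2P_1 × R_2Q_3 = (0, 7, -3).
Using R_2: Π_1 has equation 7y - 3z = -3.
n·T − d = (0)·(-4) + (7)·(-3) + (-3)·(-10) − (-3) = 12; |n| = √58.
Distance = |12| / √58 = 12/√58 ≈ 1.576.

1.576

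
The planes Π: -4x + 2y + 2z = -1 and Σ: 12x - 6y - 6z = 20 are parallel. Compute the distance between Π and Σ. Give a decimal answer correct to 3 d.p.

1.157

Rescale Σ by 1/(-3): -4x + 2y + 2z = -20/3. Then distance = |-1 − (-20/3)| / √24 ≈ 1.157.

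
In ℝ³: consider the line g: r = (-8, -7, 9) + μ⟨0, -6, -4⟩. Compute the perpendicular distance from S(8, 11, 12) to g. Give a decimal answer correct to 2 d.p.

17.67

Taking (-8, -7, 9) on g with direction v = (0, -6, -4): w = S − (-8, -7, 9) = (16, 18, 3), and w × v = (-54, 64, -96).
Distance = |w × v| / |v| = √16228 / √52 ≈ 17.67.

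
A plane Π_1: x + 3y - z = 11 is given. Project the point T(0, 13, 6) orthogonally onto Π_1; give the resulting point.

(-2, 7, 8)

Foot = T − λn with λ = (n·T − d)/|n|² = (33 − 11)/11 = 2.
Foot = (0, 13, 6) − 2·(1, 3, -1) = (-2, 7, 8).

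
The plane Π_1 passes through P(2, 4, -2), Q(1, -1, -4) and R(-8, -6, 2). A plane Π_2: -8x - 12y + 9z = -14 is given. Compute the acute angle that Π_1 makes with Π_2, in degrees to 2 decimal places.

PQ = (-1, -5, -2), PR = (-10, -10, 4); a normal to Π_1 is PQ × PR = (-40, 24, -40).
Using P: Π_1 has equation -40x + 24y - 40z = 96.
cos θ = |n₁·n₂| / (|n₁||n₂|) = |-328| / (√3776 · √289).
θ = arccos(0.31399) ≈ 71.70°.

71.70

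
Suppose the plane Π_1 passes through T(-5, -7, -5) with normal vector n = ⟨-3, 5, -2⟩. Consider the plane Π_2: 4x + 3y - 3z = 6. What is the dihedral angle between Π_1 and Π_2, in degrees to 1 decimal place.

Π_1: n·r = n·T gives -3x + 5y - 2z = -10.
cos θ = |n₁·n₂| / (|n₁||n₂|) = |9| / (√38 · √34).
θ = arccos(0.25039) ≈ 75.5°.

75.5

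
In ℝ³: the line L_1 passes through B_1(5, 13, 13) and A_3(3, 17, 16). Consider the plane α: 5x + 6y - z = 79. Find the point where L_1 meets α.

A direction vector for L_1 is A_3 − B_1 = (-2, 4, 3).
Substitute r = (5, 13, 13) + t(-2, 4, 3) into the plane: 90 + 11t = 79, so t = -1.
Intersection: (5, 13, 13) + (-1)·(-2, 4, 3) = (7, 9, 10).

(7, 9, 10)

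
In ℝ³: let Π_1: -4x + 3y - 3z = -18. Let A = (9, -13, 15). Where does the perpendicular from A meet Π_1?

Foot = A − λn with λ = (n·A − d)/|n|² = (-120 − (-18))/34 = -3.
Foot = (9, -13, 15) − (-3)·(-4, 3, -3) = (-3, -4, 6).

(-3, -4, 6)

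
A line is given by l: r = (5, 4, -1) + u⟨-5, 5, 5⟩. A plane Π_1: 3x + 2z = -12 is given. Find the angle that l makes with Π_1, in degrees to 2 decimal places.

sin θ = |n·v| / (|n||v|) = |-5| / (√13 · √75) = 0.16013.
θ ≈ 9.21°.

9.21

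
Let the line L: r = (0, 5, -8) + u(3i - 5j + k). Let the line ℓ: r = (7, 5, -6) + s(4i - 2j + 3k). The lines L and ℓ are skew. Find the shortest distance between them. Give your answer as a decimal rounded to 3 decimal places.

3.190

Common perpendicular direction n = (3, -5, 1) × (4, -2, 3) = (-13, -5, 14).
With w = (7, 5, -6) − (0, 5, -8) = (7, 0, 2), w · n = -63.
Distance = |w · n| / |n| = |-63| / √390 ≈ 3.190.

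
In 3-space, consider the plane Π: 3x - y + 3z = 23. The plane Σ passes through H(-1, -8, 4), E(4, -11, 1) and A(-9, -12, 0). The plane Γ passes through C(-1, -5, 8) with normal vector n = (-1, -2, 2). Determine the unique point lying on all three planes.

(-3, -2, 10)

HE = (5, -3, -3), HA = (-8, -4, -4); a normal to Σ is HE × HA = (0, 44, -44).
Using H: Σ has equation 44y - 44z = -528.
Γ: n·r = n·C gives -x - 2y + 2z = 27.
Solving the 3×3 linear system 3x - y + 3z = 23, 44y - 44z = -528, -x - 2y + 2z = 27 (e.g. by elimination or Cramer's rule, determinant = 88) gives (-3, -2, 10).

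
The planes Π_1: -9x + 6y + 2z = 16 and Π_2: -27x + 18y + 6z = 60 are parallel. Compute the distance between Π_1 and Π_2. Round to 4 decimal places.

Rescale Π_2 by 1/3: -9x + 6y + 2z = 20. Then distance = |16 − 20| / √121 ≈ 0.3636.

0.3636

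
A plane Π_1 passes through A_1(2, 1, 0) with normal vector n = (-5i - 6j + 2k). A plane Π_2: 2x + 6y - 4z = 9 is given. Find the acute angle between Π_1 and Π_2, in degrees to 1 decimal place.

Π_1: n·r = n·A_1 gives -5x - 6y + 2z = -16.
cos θ = |n₁·n₂| / (|n₁||n₂|) = |-54| / (√65 · √56).
θ = arccos(0.89504) ≈ 26.5°.

26.5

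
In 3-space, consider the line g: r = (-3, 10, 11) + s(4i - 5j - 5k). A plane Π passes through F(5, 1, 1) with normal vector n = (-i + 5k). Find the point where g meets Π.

Π: n·r = n·F gives -x + 5z = 0.
Substitute r = (-3, 10, 11) + t(4, -5, -5) into the plane: 58 + (-29)t = 0, so t = 2.
Intersection: (-3, 10, 11) + 2·(4, -5, -5) = (5, 0, 1).

(5, 0, 1)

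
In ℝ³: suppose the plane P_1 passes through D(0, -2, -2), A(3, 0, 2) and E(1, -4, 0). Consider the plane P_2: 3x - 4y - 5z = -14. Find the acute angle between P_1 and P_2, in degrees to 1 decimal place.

DA = (3, 2, 4), DE = (1, -2, 2); a normal to P_1 is DA × DE = (12, -2, -8).
Using D: P_1 has equation 12x - 2y - 8z = 20.
cos θ = |n₁·n₂| / (|n₁||n₂|) = |84| / (√212 · √50).
θ = arccos(0.81588) ≈ 35.3°.

35.3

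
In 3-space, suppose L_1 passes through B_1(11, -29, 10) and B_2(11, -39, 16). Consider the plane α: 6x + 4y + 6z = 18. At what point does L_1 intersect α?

A direction vector for L_1 is B_2 − B_1 = (0, -10, 6).
Substitute r = (11, -29, 10) + t(0, -10, 6) into the plane: 10 + (-4)t = 18, so t = -2.
Intersection: (11, -29, 10) + (-2)·(0, -10, 6) = (11, -9, -2).

(11, -9, -2)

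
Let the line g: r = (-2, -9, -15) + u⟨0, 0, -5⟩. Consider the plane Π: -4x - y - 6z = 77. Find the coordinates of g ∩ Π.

(-2, -9, -10)

Substitute r = (-2, -9, -15) + t(0, 0, -5) into the plane: 107 + 30t = 77, so t = -1.
Intersection: (-2, -9, -15) + (-1)·(0, 0, -5) = (-2, -9, -10).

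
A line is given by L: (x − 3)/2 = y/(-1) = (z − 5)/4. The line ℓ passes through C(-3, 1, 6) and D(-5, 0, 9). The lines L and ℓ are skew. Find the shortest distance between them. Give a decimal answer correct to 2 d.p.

1.64

L has direction (2, -1, 4) through (3, 0, 5).
A direction vector for ℓ is D − C = (-2, -1, 3).
Common perpendicular direction n = (2, -1, 4) × (-2, -1, 3) = (1, -14, -4).
With w = (-3, 1, 6) − (3, 0, 5) = (-6, 1, 1), w · n = -24.
Distance = |w · n| / |n| = |-24| / √213 ≈ 1.64.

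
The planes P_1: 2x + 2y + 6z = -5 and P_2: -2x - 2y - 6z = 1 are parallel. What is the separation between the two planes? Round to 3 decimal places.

0.603

Rescale P_2 by 1/(-1): 2x + 2y + 6z = -1. Then distance = |-5 − (-1)| / √44 ≈ 0.603.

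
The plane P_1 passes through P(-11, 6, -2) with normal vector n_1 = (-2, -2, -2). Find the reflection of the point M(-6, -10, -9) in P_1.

P_1: n_1·r = n_1·P gives -2x - 2y - 2z = 14.
λ = (n·M − d)/|n|² = (50 − 14)/12 = 3.
Reflection = M − 2λn = (-6, -10, -9) − 6·(-2, -2, -2) = (6, 2, 3).

(6, 2, 3)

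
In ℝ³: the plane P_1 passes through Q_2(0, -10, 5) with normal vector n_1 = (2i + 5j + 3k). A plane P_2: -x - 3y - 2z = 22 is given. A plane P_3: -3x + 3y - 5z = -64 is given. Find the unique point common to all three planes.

(7, -11, 2)

P_1: n_1·r = n_1·Q_2 gives 2x + 5y + 3z = -35.
Solving the 3×3 linear system 2x + 5y + 3z = -35, -x - 3y - 2z = 22, -3x + 3y - 5z = -64 (e.g. by elimination or Cramer's rule, determinant = 11) gives (7, -11, 2).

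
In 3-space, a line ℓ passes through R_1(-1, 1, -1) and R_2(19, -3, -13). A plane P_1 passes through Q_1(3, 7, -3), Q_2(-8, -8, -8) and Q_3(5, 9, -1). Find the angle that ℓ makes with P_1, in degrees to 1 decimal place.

68.8

A direction vector for ℓ is R_2 − R_1 = (20, -4, -12).
Q_1Q_2 = (-11, -15, -5), Q_1Q_3 = (2, 2, 2); a normal to P_1 is Q_1Q_2 × Q_1Q_3 = (-20, 12, 8).
Using Q_1: P_1 has equation -20x + 12y + 8z = 0.
sin θ = |n·v| / (|n||v|) = |-544| / (√608 · √560) = 0.93229.
θ ≈ 68.8°.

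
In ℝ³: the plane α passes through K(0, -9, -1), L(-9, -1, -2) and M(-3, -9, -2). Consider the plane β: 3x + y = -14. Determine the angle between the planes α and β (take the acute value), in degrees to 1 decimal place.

68.6

KL = (-9, 8, -1), KM = (-3, 0, -1); a normal to α is KL × KM = (-8, -6, 24).
Using K: α has equation -8x - 6y + 24z = 30.
cos θ = |n₁·n₂| / (|n₁||n₂|) = |-30| / (√676 · √10).
θ = arccos(0.36488) ≈ 68.6°.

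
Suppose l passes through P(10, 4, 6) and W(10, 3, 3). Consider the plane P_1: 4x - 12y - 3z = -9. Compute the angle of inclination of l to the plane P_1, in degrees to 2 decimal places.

30.72

A direction vector for l is W − P = (0, -1, -3).
sin θ = |n·v| / (|n||v|) = |21| / (√169 · √10) = 0.51083.
θ ≈ 30.72°.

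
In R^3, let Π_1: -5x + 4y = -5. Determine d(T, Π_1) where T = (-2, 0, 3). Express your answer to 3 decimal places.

n·T − d = (-5)·(-2) + (4)·(0) + (0)·(3) − (-5) = 15; |n| = √41.
Distance = |15| / √41 = 15/√41 ≈ 2.343.

2.343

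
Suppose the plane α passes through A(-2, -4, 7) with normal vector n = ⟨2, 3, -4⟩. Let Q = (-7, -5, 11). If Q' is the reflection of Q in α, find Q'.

α: n·r = n·A gives 2x + 3y - 4z = -44.
λ = (n·Q − d)/|n|² = (-73 − (-44))/29 = -1.
Reflection = Q − 2λn = (-7, -5, 11) − (-2)·(2, 3, -4) = (-3, 1, 3).

(-3, 1, 3)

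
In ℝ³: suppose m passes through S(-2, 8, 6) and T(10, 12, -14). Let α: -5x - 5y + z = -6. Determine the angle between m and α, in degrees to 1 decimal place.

36.3

A direction vector for m is T − S = (12, 4, -20).
sin θ = |n·v| / (|n||v|) = |-100| / (√51 · √560) = 0.59173.
θ ≈ 36.3°.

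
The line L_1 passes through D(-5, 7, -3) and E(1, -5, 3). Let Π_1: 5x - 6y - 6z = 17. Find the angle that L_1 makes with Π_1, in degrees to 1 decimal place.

27.1

A direction vector for L_1 is E − D = (6, -12, 6).
sin θ = |n·v| / (|n||v|) = |66| / (√97 · √216) = 0.45596.
θ ≈ 27.1°.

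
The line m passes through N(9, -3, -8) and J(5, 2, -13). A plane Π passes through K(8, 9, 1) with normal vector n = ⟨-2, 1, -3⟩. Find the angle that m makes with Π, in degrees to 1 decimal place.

67.1

A direction vector for m is J − N = (-4, 5, -5).
Π: n·r = n·K gives -2x + y - 3z = -10.
sin θ = |n·v| / (|n||v|) = |28| / (√14 · √66) = 0.92113.
θ ≈ 67.1°.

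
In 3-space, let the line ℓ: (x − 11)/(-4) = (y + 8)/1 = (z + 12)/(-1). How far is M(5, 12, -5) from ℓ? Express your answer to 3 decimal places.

20.222

ℓ has direction (-4, 1, -1) through (11, -8, -12).
Taking (11, -8, -12) on ℓ with direction v = (-4, 1, -1): w = M − (11, -8, -12) = (-6, 20, 7), and w × v = (-27, -34, 74).
Distance = |w × v| / |v| = √7361 / √18 ≈ 20.222.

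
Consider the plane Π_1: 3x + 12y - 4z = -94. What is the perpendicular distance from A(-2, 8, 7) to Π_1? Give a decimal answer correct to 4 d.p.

n·A − d = (3)·(-2) + (12)·(8) + (-4)·(7) − (-94) = 156; |n| = √169.
Distance = |156| / √169 = 156/√169 ≈ 12.0000.

12.0000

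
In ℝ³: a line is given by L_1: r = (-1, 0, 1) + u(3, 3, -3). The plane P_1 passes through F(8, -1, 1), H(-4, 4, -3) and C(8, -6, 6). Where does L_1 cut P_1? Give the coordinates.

FH = (-12, 5, -4), FC = (0, -5, 5); a normal to P_1 is FH × FC = (5, 60, 60).
Using F: P_1 has equation 5x + 60y + 60z = 40.
Substitute r = (-1, 0, 1) + t(3, 3, -3) into the plane: 55 + 15t = 40, so t = -1.
Intersection: (-1, 0, 1) + (-1)·(3, 3, -3) = (-4, -3, 4).

(-4, -3, 4)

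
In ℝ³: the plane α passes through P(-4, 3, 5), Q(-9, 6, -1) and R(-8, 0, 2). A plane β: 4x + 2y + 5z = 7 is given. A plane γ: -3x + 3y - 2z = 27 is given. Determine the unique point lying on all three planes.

(-5, 6, 3)

PQ = (-5, 3, -6), PR = (-4, -3, -3); a normal to α is PQ × PR = (-27, 9, 27).
Using P: α has equation -27x + 9y + 27z = 270.
Solving the 3×3 linear system -27x + 9y + 27z = 270, 4x + 2y + 5z = 7, -3x + 3y - 2z = 27 (e.g. by elimination or Cramer's rule, determinant = 936) gives (-5, 6, 3).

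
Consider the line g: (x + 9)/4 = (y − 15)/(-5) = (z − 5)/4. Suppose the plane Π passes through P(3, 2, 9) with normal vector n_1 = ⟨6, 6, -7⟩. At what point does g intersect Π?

g has direction (4, -5, 4) through (-9, 15, 5).
Π: n_1·r = n_1·P gives 6x + 6y - 7z = -33.
Substitute r = (-9, 15, 5) + t(4, -5, 4) into the plane: 1 + (-34)t = -33, so t = 1.
Intersection: (-9, 15, 5) + 1·(4, -5, 4) = (-5, 10, 9).

(-5, 10, 9)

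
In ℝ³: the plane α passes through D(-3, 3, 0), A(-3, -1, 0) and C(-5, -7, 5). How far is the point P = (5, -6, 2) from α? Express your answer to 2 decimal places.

DA = (0, -4, 0), DC = (-2, -10, 5); a normal to α is DA × DC = (-20, 0, -8).
Using D: α has equation -20x - 8z = 60.
n·P − d = (-20)·(5) + (0)·(-6) + (-8)·(2) − 60 = -176; |n| = √464.
Distance = |-176| / √464 = 176/√464 ≈ 8.17.

8.17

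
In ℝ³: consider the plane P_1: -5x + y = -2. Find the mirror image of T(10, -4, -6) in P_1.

(-10, 0, -6)

λ = (n·T − d)/|n|² = (-54 − (-2))/26 = -2.
Reflection = T − 2λn = (10, -4, -6) − (-4)·(-5, 1, 0) = (-10, 0, -6).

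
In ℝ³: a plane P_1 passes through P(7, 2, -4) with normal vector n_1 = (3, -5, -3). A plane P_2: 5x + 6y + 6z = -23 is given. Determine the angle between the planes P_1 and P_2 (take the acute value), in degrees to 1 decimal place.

P_1: n_1·r = n_1·P gives 3x - 5y - 3z = 23.
cos θ = |n₁·n₂| / (|n₁||n₂|) = |-33| / (√43 · √97).
θ = arccos(0.51097) ≈ 59.3°.

59.3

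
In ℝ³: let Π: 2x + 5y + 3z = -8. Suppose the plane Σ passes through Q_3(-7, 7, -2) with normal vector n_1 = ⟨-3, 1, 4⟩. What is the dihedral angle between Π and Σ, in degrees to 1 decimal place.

Σ: n_1·r = n_1·Q_3 gives -3x + y + 4z = 20.
cos θ = |n₁·n₂| / (|n₁||n₂|) = |11| / (√38 · √26).
θ = arccos(0.34996) ≈ 69.5°.

69.5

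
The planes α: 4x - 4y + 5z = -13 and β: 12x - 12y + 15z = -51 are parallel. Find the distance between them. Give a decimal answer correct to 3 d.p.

Rescale β by 1/3: 4x - 4y + 5z = -17. Then distance = |-13 − (-17)| / √57 ≈ 0.530.

0.530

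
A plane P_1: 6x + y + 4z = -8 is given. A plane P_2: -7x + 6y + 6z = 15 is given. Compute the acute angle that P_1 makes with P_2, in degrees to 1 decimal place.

cos θ = |n₁·n₂| / (|n₁||n₂|) = |-12| / (√53 · √121).
θ = arccos(0.14985) ≈ 81.4°.

81.4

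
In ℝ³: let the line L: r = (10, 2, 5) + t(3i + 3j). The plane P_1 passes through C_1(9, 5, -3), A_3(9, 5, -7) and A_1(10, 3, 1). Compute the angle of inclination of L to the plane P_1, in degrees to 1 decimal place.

71.6

C_1A_3 = (0, 0, -4), C_1A_1 = (1, -2, 4); a normal to P_1 is C_1A_3 × C_1A_1 = (-8, -4, 0).
Using C_1: P_1 has equation -8x - 4y = -92.
sin θ = |n·v| / (|n||v|) = |-36| / (√80 · √18) = 0.94868.
θ ≈ 71.6°.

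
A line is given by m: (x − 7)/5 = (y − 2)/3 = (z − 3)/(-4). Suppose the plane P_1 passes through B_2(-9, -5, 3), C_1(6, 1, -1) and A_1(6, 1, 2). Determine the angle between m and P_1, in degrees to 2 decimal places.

m has direction (5, 3, -4) through (7, 2, 3).
B_2C_1 = (15, 6, -4), B_2A_1 = (15, 6, -1); a normal to P_1 is B_2C_1 × B_2A_1 = (18, -45, 0).
Using B_2: P_1 has equation 18x - 45y = 63.
sin θ = |n·v| / (|n||v|) = |-45| / (√2349 · √50) = 0.13131.
θ ≈ 7.55°.

7.55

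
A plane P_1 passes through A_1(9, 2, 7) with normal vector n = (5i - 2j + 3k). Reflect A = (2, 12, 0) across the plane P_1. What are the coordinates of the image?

(22, 4, 12)

P_1: n·r = n·A_1 gives 5x - 2y + 3z = 62.
λ = (n·A − d)/|n|² = (-14 − 62)/38 = -2.
Reflection = A − 2λn = (2, 12, 0) − (-4)·(5, -2, 3) = (22, 4, 12).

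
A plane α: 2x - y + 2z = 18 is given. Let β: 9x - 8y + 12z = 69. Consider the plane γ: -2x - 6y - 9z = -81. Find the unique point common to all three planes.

(9, 6, 3)

Solving the 3×3 linear system 2x - y + 2z = 18, 9x - 8y + 12z = 69, -2x - 6y - 9z = -81 (e.g. by elimination or Cramer's rule, determinant = 91) gives (9, 6, 3).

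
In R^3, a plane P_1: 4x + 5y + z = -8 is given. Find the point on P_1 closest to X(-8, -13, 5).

Foot = X − λn with λ = (n·X − d)/|n|² = (-92 − (-8))/42 = -2.
Foot = (-8, -13, 5) − (-2)·(4, 5, 1) = (0, -3, 7).

(0, -3, 7)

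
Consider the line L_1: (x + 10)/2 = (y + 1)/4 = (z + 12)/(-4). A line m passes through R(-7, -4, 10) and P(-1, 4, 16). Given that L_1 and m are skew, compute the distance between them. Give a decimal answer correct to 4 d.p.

1.4914

L_1 has direction (2, 4, -4) through (-10, -1, -12).
A direction vector for m is P − R = (6, 8, 6).
Common perpendicular direction n = (2, 4, -4) × (6, 8, 6) = (56, -36, -8).
With w = (-7, -4, 10) − (-10, -1, -12) = (3, -3, 22), w · n = 100.
Distance = |w · n| / |n| = |100| / √4496 ≈ 1.4914.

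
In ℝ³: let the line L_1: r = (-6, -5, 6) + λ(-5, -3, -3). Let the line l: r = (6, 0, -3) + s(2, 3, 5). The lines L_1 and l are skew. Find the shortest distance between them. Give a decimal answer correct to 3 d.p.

Common perpendicular direction n = (-5, -3, -3) × (2, 3, 5) = (-6, 19, -9).
With w = (6, 0, -3) − (-6, -5, 6) = (12, 5, -9), w · n = 104.
Distance = |w · n| / |n| = |104| / √478 ≈ 4.757.

4.757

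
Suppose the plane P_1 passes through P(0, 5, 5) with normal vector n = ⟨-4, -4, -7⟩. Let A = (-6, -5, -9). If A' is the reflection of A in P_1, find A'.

P_1: n·r = n·P gives -4x - 4y - 7z = -55.
λ = (n·A − d)/|n|² = (107 − (-55))/81 = 2.
Reflection = A − 2λn = (-6, -5, -9) − 4·(-4, -4, -7) = (10, 11, 19).

(10, 11, 19)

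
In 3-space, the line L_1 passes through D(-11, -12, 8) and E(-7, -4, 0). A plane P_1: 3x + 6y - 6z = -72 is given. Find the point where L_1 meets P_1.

(-8, -6, 2)

A direction vector for L_1 is E − D = (4, 8, -8).
Substitute r = (-11, -12, 8) + t(4, 8, -8) into the plane: -153 + 108t = -72, so t = 3/4.
Intersection: (-11, -12, 8) + (3/4)·(4, 8, -8) = (-8, -6, 2).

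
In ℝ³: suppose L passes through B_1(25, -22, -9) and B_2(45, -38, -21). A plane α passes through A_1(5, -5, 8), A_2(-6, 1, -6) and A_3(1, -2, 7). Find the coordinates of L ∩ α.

(5, -6, 3)

A direction vector for L is B_2 − B_1 = (20, -16, -12).
A_1A_2 = (-11, 6, -14), A_1A_3 = (-4, 3, -1); a normal to α is A_1A_2 × A_1A_3 = (36, 45, -9).
Using A_1: α has equation 36x + 45y - 9z = -117.
Substitute r = (25, -22, -9) + t(20, -16, -12) into the plane: -9 + 108t = -117, so t = -1.
Intersection: (25, -22, -9) + (-1)·(20, -16, -12) = (5, -6, 3).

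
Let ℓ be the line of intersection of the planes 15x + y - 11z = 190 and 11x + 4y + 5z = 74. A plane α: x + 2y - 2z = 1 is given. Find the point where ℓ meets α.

Direction of ℓ: (15, 1, -11) × (11, 4, 5) = (49, -196, 49).
A point on ℓ: solving the two plane equations with x = 10 gives (10, -4, -4).
Substitute r = (10, -4, -4) + t(49, -196, 49) into the plane: 10 + (-441)t = 1, so t = 1/49.
Intersection: (10, -4, -4) + (1/49)·(49, -196, 49) = (11, -8, -3).

(11, -8, -3)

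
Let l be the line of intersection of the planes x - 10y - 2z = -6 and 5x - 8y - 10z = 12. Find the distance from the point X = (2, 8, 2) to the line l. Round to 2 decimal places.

Direction of l: (1, -10, -2) × (5, -8, -10) = (84, 0, 42).
A point on l: solving the two plane equations with x = 6 gives (6, 1, 1).
Taking (6, 1, 1) on l with direction v = (84, 0, 42): w = X − (6, 1, 1) = (-4, 7, 1), and w × v = (294, 252, -588).
Distance = |w × v| / |v| = √495684 / √8820 ≈ 7.50.

7.50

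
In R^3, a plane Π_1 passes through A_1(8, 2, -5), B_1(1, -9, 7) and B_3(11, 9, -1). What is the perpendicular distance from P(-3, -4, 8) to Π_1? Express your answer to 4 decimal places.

5.6667

A_1B_1 = (-7, -11, 12), A_1B_3 = (3, 7, 4); a normal to Π_1 is A_1B_1 × A_1B_3 = (-128, 64, -16).
Using A_1: Π_1 has equation -128x + 64y - 16z = -816.
n·P − d = (-128)·(-3) + (64)·(-4) + (-16)·(8) − (-816) = 816; |n| = √20736.
Distance = |816| / √20736 = 816/√20736 ≈ 5.6667.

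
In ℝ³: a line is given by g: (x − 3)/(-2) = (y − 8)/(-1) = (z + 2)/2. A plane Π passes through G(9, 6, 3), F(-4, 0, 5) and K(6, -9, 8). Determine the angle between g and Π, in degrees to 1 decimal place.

31.8

g has direction (-2, -1, 2) through (3, 8, -2).
GF = (-13, -6, 2), GK = (-3, -15, 5); a normal to Π is GF × GK = (0, 59, 177).
Using G: Π has equation 59y + 177z = 885.
sin θ = |n·v| / (|n||v|) = |295| / (√34810 · √9) = 0.52705.
θ ≈ 31.8°.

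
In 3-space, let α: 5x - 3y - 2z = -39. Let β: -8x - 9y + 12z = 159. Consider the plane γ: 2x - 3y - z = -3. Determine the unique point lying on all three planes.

Solving the 3×3 linear system 5x - 3y - 2z = -39, -8x - 9y + 12z = 159, 2x - 3y - z = -3 (e.g. by elimination or Cramer's rule, determinant = 93) gives (-12, -7, 0).

(-12, -7, 0)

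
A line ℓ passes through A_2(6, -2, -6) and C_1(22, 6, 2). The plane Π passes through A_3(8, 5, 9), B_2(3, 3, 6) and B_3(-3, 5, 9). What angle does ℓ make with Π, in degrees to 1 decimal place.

6.5

A direction vector for ℓ is C_1 − A_2 = (16, 8, 8).
A_3B_2 = (-5, -2, -3), A_3B_3 = (-11, 0, 0); a normal to Π is A_3B_2 × A_3B_3 = (0, 33, -22).
Using A_3: Π has equation 33y - 22z = -33.
sin θ = |n·v| / (|n||v|) = |88| / (√1573 · √384) = 0.11323.
θ ≈ 6.5°.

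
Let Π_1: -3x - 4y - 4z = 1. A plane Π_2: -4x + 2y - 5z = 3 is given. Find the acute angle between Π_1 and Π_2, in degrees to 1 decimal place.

56.0

cos θ = |n₁·n₂| / (|n₁||n₂|) = |24| / (√41 · √45).
θ = arccos(0.55874) ≈ 56.0°.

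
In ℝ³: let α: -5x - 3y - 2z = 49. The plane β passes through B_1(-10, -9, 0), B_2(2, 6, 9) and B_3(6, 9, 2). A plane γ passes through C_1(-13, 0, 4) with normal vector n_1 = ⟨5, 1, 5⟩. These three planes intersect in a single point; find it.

(-6, -5, -2)

B_1B_2 = (12, 15, 9), B_1B_3 = (16, 18, 2); a normal to β is B_1B_2 × B_1B_3 = (-132, 120, -24).
Using B_1: β has equation -132x + 120y - 24z = 240.
γ: n_1·r = n_1·C_1 gives 5x + y + 5z = -45.
Solving the 3×3 linear system -5x - 3y - 2z = 49, -132x + 120y - 24z = 240, 5x + y + 5z = -45 (e.g. by elimination or Cramer's rule, determinant = -3276) gives (-6, -5, -2).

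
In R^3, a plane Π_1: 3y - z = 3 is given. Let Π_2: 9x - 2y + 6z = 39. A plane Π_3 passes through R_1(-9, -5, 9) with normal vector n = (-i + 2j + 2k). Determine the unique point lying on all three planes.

Π_3: n·r = n·R_1 gives -x + 2y + 2z = 17.
Solving the 3×3 linear system 3y - z = 3, 9x - 2y + 6z = 39, -x + 2y + 2z = 17 (e.g. by elimination or Cramer's rule, determinant = -88) gives (1, 3, 6).

(1, 3, 6)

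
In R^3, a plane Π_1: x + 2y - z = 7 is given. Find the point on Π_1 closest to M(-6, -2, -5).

(-4, 2, -7)

Foot = M − λn with λ = (n·M − d)/|n|² = (-5 − 7)/6 = -2.
Foot = (-6, -2, -5) − (-2)·(1, 2, -1) = (-4, 2, -7).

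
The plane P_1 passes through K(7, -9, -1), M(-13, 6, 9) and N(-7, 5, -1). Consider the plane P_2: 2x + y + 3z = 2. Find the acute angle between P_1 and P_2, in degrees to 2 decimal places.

36.70

KM = (-20, 15, 10), KN = (-14, 14, 0); a normal to P_1 is KM × KN = (-140, -140, -70).
Using K: P_1 has equation -140x - 140y - 70z = 350.
cos θ = |n₁·n₂| / (|n₁||n₂|) = |-630| / (√44100 · √14).
θ = arccos(0.80178) ≈ 36.70°.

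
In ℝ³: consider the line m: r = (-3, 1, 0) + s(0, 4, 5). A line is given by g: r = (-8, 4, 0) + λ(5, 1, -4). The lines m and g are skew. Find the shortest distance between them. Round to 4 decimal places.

4.7012

Common perpendicular direction n = (0, 4, 5) × (5, 1, -4) = (-21, 25, -20).
With w = (-8, 4, 0) − (-3, 1, 0) = (-5, 3, 0), w · n = 180.
Distance = |w · n| / |n| = |180| / √1466 ≈ 4.7012.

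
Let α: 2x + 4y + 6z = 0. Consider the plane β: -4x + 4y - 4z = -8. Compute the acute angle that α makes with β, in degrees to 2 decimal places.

cos θ = |n₁·n₂| / (|n₁||n₂|) = |-16| / (√56 · √48).
θ = arccos(0.30861) ≈ 72.02°.

72.02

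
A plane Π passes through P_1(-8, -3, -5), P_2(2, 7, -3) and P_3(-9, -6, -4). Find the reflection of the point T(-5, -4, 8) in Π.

(3, -10, -2)

P_1P_2 = (10, 10, 2), P_1P_3 = (-1, -3, 1); a normal to Π is P_1P_2 × P_1P_3 = (16, -12, -20).
Using P_1: Π has equation 16x - 12y - 20z = 8.
λ = (n·T − d)/|n|² = (-192 − 8)/800 = -1/4.
Reflection = T − 2λn = (-5, -4, 8) − (-1/2)·(16, -12, -20) = (3, -10, -2).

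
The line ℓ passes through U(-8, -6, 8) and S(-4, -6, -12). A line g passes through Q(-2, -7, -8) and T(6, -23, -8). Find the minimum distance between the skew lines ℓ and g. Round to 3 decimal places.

2.025

A direction vector for ℓ is S − U = (4, 0, -20).
A direction vector for g is T − Q = (8, -16, 0).
Common perpendicular direction n = (4, 0, -20) × (8, -16, 0) = (-320, -160, -64).
With w = (-2, -7, -8) − (-8, -6, 8) = (6, -1, -16), w · n = -736.
Distance = |w · n| / |n| = |-736| / √132096 ≈ 2.025.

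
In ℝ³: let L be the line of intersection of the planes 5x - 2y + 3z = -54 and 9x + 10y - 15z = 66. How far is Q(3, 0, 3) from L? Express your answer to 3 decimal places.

Direction of L: (5, -2, 3) × (9, 10, -15) = (0, 102, 68).
A point on L: solving the two plane equations with y = 6 gives (-6, 6, -4).
Taking (-6, 6, -4) on L with direction v = (0, 102, 68): w = Q − (-6, 6, -4) = (9, -6, 7), and w × v = (-1122, -612, 918).
Distance = |w × v| / |v| = √2476152 / √15028 ≈ 12.836.

12.836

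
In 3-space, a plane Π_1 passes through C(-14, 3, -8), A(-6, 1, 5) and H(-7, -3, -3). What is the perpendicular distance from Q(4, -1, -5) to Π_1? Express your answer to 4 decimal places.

CA = (8, -2, 13), CH = (7, -6, 5); a normal to Π_1 is CA × CH = (68, 51, -34).
Using C: Π_1 has equation 68x + 51y - 34z = -527.
n·Q − d = (68)·(4) + (51)·(-1) + (-34)·(-5) − (-527) = 918; |n| = √8381.
Distance = |918| / √8381 = 918/√8381 ≈ 10.0275.

10.0275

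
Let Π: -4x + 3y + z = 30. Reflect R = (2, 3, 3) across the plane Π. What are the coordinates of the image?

(-6, 9, 5)

λ = (n·R − d)/|n|² = (4 − 30)/26 = -1.
Reflection = R − 2λn = (2, 3, 3) − (-2)·(-4, 3, 1) = (-6, 9, 5).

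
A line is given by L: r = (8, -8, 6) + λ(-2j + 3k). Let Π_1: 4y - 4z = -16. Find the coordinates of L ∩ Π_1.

(8, -4, 0)

Substitute r = (8, -8, 6) + t(0, -2, 3) into the plane: -56 + (-20)t = -16, so t = -2.
Intersection: (8, -8, 6) + (-2)·(0, -2, 3) = (8, -4, 0).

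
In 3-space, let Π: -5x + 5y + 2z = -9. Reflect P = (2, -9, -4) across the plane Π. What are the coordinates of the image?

λ = (n·P − d)/|n|² = (-63 − (-9))/54 = -1.
Reflection = P − 2λn = (2, -9, -4) − (-2)·(-5, 5, 2) = (-8, 1, 0).

(-8, 1, 0)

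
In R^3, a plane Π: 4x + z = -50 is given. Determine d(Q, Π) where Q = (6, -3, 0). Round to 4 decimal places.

17.9476

n·Q − d = (4)·(6) + (0)·(-3) + (1)·(0) − (-50) = 74; |n| = √17.
Distance = |74| / √17 = 74/√17 ≈ 17.9476.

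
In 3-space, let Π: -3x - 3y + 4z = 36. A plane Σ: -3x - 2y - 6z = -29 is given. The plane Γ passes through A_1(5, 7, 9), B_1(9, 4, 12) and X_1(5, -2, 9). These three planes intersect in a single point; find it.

A_1B_1 = (4, -3, 3), A_1X_1 = (0, -9, 0); a normal to Γ is A_1B_1 × A_1X_1 = (27, 0, -36).
Using A_1: Γ has equation 27x - 36z = -189.
Solving the 3×3 linear system -3x - 3y + 4z = 36, -3x - 2y - 6z = -29, 27x - 36z = -189 (e.g. by elimination or Cramer's rule, determinant = 810) gives (1, -5, 6).

(1, -5, 6)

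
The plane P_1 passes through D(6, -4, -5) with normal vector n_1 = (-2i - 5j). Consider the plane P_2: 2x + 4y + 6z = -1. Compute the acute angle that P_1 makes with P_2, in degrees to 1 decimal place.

P_1: n_1·r = n_1·D gives -2x - 5y = 8.
cos θ = |n₁·n₂| / (|n₁||n₂|) = |-24| / (√29 · √56).
θ = arccos(0.59555) ≈ 53.4°.

53.4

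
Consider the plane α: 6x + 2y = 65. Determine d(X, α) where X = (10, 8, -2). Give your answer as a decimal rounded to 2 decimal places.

n·X − d = (6)·(10) + (2)·(8) + (0)·(-2) − 65 = 11; |n| = √40.
Distance = |11| / √40 = 11/√40 ≈ 1.74.

1.74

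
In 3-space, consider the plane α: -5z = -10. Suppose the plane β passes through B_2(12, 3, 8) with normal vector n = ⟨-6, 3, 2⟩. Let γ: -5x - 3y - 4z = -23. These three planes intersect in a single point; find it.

(6, -5, 2)

β: n·r = n·B_2 gives -6x + 3y + 2z = -47.
Solving the 3×3 linear system -5z = -10, -6x + 3y + 2z = -47, -5x - 3y - 4z = -23 (e.g. by elimination or Cramer's rule, determinant = -165) gives (6, -5, 2).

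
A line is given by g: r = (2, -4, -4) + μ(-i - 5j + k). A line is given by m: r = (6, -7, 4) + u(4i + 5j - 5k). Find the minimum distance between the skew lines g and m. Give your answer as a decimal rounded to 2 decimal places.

Common perpendicular direction n = (-1, -5, 1) × (4, 5, -5) = (20, -1, 15).
With w = (6, -7, 4) − (2, -4, -4) = (4, -3, 8), w · n = 203.
Distance = |w · n| / |n| = |203| / √626 ≈ 8.11.

8.11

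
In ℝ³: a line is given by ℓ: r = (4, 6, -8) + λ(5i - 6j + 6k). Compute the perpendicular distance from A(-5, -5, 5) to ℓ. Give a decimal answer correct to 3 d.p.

Taking (4, 6, -8) on ℓ with direction v = (5, -6, 6): w = A − (4, 6, -8) = (-9, -11, 13), and w × v = (12, 119, 109).
Distance = |w × v| / |v| = √26186 / √97 ≈ 16.430.

16.430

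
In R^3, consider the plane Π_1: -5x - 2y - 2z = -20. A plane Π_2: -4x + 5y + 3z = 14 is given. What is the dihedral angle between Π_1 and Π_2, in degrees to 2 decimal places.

cos θ = |n₁·n₂| / (|n₁||n₂|) = |4| / (√33 · √50).
θ = arccos(0.09847) ≈ 84.35°.

84.35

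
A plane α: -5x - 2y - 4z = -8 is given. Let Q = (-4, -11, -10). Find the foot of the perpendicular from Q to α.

Foot = Q − λn with λ = (n·Q − d)/|n|² = (82 − (-8))/45 = 2.
Foot = (-4, -11, -10) − 2·(-5, -2, -4) = (6, -7, -2).

(6, -7, -2)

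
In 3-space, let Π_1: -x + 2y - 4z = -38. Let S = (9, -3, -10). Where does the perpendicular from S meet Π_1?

(12, -9, 2)

Foot = S − λn with λ = (n·S − d)/|n|² = (25 − (-38))/21 = 3.
Foot = (9, -3, -10) − 3·(-1, 2, -4) = (12, -9, 2).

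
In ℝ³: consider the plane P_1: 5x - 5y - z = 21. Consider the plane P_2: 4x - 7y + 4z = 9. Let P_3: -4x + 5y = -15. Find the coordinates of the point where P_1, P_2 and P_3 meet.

Solving the 3×3 linear system 5x - 5y - z = 21, 4x - 7y + 4z = 9, -4x + 5y = -15 (e.g. by elimination or Cramer's rule, determinant = -12) gives (5, 1, -1).

(5, 1, -1)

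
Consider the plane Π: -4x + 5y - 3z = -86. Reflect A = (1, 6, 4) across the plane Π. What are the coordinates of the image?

(17, -14, 16)

λ = (n·A − d)/|n|² = (14 − (-86))/50 = 2.
Reflection = A − 2λn = (1, 6, 4) − 4·(-4, 5, -3) = (17, -14, 16).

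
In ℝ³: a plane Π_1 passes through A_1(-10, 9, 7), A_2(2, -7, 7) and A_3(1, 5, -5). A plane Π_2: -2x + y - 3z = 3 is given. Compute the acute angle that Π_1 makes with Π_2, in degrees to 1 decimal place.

A_1A_2 = (12, -16, 0), A_1A_3 = (11, -4, -12); a normal to Π_1 is A_1A_2 × A_1A_3 = (192, 144, 128).
Using A_1: Π_1 has equation 192x + 144y + 128z = 272.
cos θ = |n₁·n₂| / (|n₁||n₂|) = |-624| / (√73984 · √14).
θ = arccos(0.61313) ≈ 52.2°.

52.2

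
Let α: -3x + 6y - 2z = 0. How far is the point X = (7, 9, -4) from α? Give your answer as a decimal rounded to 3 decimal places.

5.857

n·X − d = (-3)·(7) + (6)·(9) + (-2)·(-4) − 0 = 41; |n| = √49.
Distance = |41| / √49 = 41/√49 ≈ 5.857.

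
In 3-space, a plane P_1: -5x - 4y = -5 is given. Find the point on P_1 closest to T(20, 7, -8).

Foot = T − λn with λ = (n·T − d)/|n|² = (-128 − (-5))/41 = -3.
Foot = (20, 7, -8) − (-3)·(-5, -4, 0) = (5, -5, -8).

(5, -5, -8)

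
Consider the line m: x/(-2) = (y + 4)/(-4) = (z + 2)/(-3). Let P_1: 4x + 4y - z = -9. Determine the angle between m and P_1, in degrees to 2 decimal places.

42.75

m has direction (-2, -4, -3) through (0, -4, -2).
sin θ = |n·v| / (|n||v|) = |-21| / (√33 · √29) = 0.67883.
θ ≈ 42.75°.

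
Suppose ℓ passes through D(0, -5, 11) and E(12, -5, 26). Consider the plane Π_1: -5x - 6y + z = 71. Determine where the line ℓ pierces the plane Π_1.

A direction vector for ℓ is E − D = (12, 0, 15).
Substitute r = (0, -5, 11) + t(12, 0, 15) into the plane: 41 + (-45)t = 71, so t = -2/3.
Intersection: (0, -5, 11) + (-2/3)·(12, 0, 15) = (-8, -5, 1).

(-8, -5, 1)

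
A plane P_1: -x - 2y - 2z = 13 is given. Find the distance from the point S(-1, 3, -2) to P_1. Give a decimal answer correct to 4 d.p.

4.6667

n·S − d = (-1)·(-1) + (-2)·(3) + (-2)·(-2) − 13 = -14; |n| = √9.
Distance = |-14| / √9 = 14/√9 ≈ 4.6667.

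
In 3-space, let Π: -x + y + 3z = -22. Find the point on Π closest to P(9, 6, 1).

Foot = P − λn with λ = (n·P − d)/|n|² = (0 − (-22))/11 = 2.
Foot = (9, 6, 1) − 2·(-1, 1, 3) = (11, 4, -5).

(11, 4, -5)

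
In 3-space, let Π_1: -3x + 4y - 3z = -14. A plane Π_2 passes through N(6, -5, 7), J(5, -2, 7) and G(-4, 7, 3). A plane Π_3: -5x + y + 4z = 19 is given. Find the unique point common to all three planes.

(7, 10, 11)

NJ = (-1, 3, 0), NG = (-10, 12, -4); a normal to Π_2 is NJ × NG = (-12, -4, 18).
Using N: Π_2 has equation -12x - 4y + 18z = 74.
Solving the 3×3 linear system -3x + 4y - 3z = -14, -12x - 4y + 18z = 74, -5x + y + 4z = 19 (e.g. by elimination or Cramer's rule, determinant = 30) gives (7, 10, 11).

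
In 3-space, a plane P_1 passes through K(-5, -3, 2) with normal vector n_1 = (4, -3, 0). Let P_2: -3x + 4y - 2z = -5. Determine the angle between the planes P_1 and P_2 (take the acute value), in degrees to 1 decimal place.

P_1: n_1·r = n_1·K gives 4x - 3y = -11.
cos θ = |n₁·n₂| / (|n₁||n₂|) = |-24| / (√25 · √29).
θ = arccos(0.89134) ≈ 27.0°.

27.0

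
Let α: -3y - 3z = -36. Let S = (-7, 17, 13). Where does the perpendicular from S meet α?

Foot = S − λn with λ = (n·S − d)/|n|² = (-90 − (-36))/18 = -3.
Foot = (-7, 17, 13) − (-3)·(0, -3, -3) = (-7, 8, 4).

(-7, 8, 4)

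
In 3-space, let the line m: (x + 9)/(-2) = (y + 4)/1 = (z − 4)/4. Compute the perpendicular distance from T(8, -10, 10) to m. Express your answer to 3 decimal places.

18.676

m has direction (-2, 1, 4) through (-9, -4, 4).
Taking (-9, -4, 4) on m with direction v = (-2, 1, 4): w = T − (-9, -4, 4) = (17, -6, 6), and w × v = (-30, -80, 5).
Distance = |w × v| / |v| = √7325 / √21 ≈ 18.676.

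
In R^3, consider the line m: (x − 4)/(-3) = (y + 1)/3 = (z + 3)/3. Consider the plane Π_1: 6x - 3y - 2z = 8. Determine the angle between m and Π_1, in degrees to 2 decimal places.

65.13

m has direction (-3, 3, 3) through (4, -1, -3).
sin θ = |n·v| / (|n||v|) = |-33| / (√49 · √27) = 0.90726.
θ ≈ 65.13°.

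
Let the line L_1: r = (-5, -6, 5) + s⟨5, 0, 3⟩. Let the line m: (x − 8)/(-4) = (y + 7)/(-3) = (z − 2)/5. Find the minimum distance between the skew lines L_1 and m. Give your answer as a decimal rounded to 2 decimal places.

m has direction (-4, -3, 5) through (8, -7, 2).
Common perpendicular direction n = (5, 0, 3) × (-4, -3, 5) = (9, -37, -15).
With w = (8, -7, 2) − (-5, -6, 5) = (13, -1, -3), w · n = 199.
Distance = |w · n| / |n| = |199| / √1675 ≈ 4.86.

4.86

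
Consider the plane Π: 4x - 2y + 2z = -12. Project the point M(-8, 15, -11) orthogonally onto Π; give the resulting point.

(4, 9, -5)

Foot = M − λn with λ = (n·M − d)/|n|² = (-84 − (-12))/24 = -3.
Foot = (-8, 15, -11) − (-3)·(4, -2, 2) = (4, 9, -5).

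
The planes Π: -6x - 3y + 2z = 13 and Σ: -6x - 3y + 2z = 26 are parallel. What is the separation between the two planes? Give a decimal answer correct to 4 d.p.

Same normal n = (-6, -3, 2) with |n| = √49; distance = |13 − 26| / |n| = 13/√49 ≈ 1.8571.

1.8571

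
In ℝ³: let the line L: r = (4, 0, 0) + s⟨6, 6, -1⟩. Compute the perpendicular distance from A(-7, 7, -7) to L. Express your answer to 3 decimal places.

Taking (4, 0, 0) on L with direction v = (6, 6, -1): w = A − (4, 0, 0) = (-11, 7, -7), and w × v = (35, -53, -108).
Distance = |w × v| / |v| = √15698 / √73 ≈ 14.664.

14.664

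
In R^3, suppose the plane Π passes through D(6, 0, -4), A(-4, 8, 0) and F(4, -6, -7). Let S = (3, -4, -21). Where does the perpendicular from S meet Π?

DA = (-10, 8, 4), DF = (-2, -6, -3); a normal to Π is DA × DF = (0, -38, 76).
Using D: Π has equation -38y + 76z = -304.
Foot = S − λn with λ = (n·S − d)/|n|² = (-1444 − (-304))/7220 = -3/19.
Foot = (3, -4, -21) − (-3/19)·(0, -38, 76) = (3, -10, -9).

(3, -10, -9)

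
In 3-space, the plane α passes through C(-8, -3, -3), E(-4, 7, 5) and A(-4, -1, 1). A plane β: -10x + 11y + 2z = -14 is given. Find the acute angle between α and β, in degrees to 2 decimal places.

78.58

CE = (4, 10, 8), CA = (4, 2, 4); a normal to α is CE × CA = (24, 16, -32).
Using C: α has equation 24x + 16y - 32z = -144.
cos θ = |n₁·n₂| / (|n₁||n₂|) = |-128| / (√1856 · √225).
θ = arccos(0.19808) ≈ 78.58°.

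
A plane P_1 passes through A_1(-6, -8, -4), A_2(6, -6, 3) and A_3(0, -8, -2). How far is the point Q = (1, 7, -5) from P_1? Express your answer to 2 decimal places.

A_1A_2 = (12, 2, 7), A_1A_3 = (6, 0, 2); a normal to P_1 is A_1A_2 × A_1A_3 = (4, 18, -12).
Using A_1: P_1 has equation 4x + 18y - 12z = -120.
n·Q − d = (4)·(1) + (18)·(7) + (-12)·(-5) − (-120) = 310; |n| = √484.
Distance = |310| / √484 = 310/√484 ≈ 14.09.

14.09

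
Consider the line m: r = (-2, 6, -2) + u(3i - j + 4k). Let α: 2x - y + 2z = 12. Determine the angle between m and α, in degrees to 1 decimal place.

sin θ = |n·v| / (|n||v|) = |15| / (√9 · √26) = 0.98058.
θ ≈ 78.7°.

78.7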